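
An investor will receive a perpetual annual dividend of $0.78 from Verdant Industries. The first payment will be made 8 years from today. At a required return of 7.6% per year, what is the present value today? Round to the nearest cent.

Value at end of year 7: C / r = $0.78 / 0.076 = $10.2632
Discount to today: PV = $10.2632 / (1 + 0.076)^7 = $10.2632 / 1.669882 = $6.15

$6.15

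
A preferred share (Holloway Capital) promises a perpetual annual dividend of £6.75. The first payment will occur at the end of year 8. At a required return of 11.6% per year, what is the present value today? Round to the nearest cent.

Value at end of year 7: C / r = £6.75 / 0.116 = £58.1897
Discount to today: PV = £58.1897 / (1 + 0.116)^7 = £58.1897 / 2.156003 = £26.99

£26.99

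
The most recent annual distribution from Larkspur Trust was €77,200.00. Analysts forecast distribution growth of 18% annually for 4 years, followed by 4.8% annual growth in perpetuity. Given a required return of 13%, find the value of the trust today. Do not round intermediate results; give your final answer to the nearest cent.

€1517723.23

D_1 = 91096.00000
D_2 = 107493.28000
D_3 = 126842.07040
D_4 = 149673.64307
Terminal value at year 4: TV = D_4×(1+g_2)/(r−g_2) = 156857.97794/0.082 = 1912902.16999
P_0 = D_1/(1+r)^1 + D_2/(1+r)^2 + D_3/(1+r)^3 + D_4/(1+r)^4 + TV/(1+r)^4
    = 80615.92920 + 84183.00572 + 87907.91747 + 91797.64834 + 1173218.72508 = 1517723.22581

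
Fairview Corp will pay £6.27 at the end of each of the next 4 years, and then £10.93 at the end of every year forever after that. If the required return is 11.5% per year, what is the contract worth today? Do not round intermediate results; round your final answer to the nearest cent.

PV of 4-year annuity: £6.27 × [1 − (1+0.115)^−4] / 0.115 = 19.24648
Perpetuity value at year 4: £10.93 / 0.115 = 95.04348
PV of perpetuity: 95.04348 / (1+0.115)^4 = 61.49260
Total PV = 19.24648 + 61.49260 = 80.73908

£80.74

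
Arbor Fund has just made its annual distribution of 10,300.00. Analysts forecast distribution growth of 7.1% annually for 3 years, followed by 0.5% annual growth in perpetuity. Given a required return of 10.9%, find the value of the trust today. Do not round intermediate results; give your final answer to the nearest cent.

118479.02

D_1 = 11031.30000
D_2 = 11814.52230
D_3 = 12653.35338
Terminal value at year 3: TV = D_3×(1+g_2)/(r−g_2) = 12716.62015/0.104 = 122275.19375
P_0 = D_1/(1+r)^1 + D_2/(1+r)^2 + D_3/(1+r)^3 + TV/(1+r)^3
    = 9947.06943 + 9606.23207 + 9277.07353 + 89648.64323 = 118479.01826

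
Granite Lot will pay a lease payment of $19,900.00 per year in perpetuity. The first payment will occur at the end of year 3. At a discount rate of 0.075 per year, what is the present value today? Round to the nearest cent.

$229601.59

Value at end of year 2: C / r = $19,900.00 / 0.075 = $265,333.3333
Discount to today: PV = $265,333.3333 / (1 + 0.075)^2 = $265,333.3333 / 1.155625 = $229,601.59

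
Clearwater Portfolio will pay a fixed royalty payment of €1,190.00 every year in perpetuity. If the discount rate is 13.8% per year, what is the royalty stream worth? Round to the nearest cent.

€8623.19

Level perpetuity: PV = C / r = €1,190.00 / 0.138 = €8,623.19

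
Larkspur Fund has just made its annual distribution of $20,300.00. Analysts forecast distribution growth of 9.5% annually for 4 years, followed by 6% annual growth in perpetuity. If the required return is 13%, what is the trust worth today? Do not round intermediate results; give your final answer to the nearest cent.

$346152.37

D_1 = 22228.50000
D_2 = 24340.20750
D_3 = 26652.52721
D_4 = 29184.51730
Terminal value at year 4: TV = D_4×(1+g_2)/(r−g_2) = 30935.58834/0.07 = 441936.97622
P_0 = D_1/(1+r)^1 + D_2/(1+r)^2 + D_3/(1+r)^3 + D_4/(1+r)^4 + TV/(1+r)^4
    = 19671.23894 + 19061.95278 + 18471.53831 + 17899.41102 + 271048.22397 = 346152.36501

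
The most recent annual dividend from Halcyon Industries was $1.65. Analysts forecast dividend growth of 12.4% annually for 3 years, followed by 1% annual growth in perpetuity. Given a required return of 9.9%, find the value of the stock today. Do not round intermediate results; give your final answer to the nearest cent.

$25.21

D_1 = 1.85460
D_2 = 2.08457
D_3 = 2.34306
Terminal value at year 3: TV = D_3×(1+g_2)/(r−g_2) = 2.36649/0.089 = 26.58975
P_0 = D_1/(1+r)^1 + D_2/(1+r)^2 + D_3/(1+r)^3 + TV/(1+r)^3
    = 1.68753 + 1.72592 + 1.76518 + 20.03185 = 25.21049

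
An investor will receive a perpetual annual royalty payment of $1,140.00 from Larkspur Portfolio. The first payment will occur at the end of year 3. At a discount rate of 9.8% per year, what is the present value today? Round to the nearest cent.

Value at end of year 2: C / r = $1,140.00 / 0.098 = $11,632.6531
Discount to today: PV = $11,632.6531 / (1 + 0.098)^2 = $11,632.6531 / 1.205604 = $9,648.82

$9648.82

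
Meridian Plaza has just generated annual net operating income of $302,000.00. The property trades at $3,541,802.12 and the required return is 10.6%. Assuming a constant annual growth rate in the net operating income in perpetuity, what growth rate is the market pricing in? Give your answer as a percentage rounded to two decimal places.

1.91%

P = D₀(1+g)/(r−g) ⇒ P(r−g) = D₀(1+g) ⇒ g(P+D₀) = P·r − D₀
g = (P·r − D₀)/(P + D₀) = ($3,541,802.12×0.106 − $302,000.00) / ($3,541,802.12 + $302,000.00) = 0.019104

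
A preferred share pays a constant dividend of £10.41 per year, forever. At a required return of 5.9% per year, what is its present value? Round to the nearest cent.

Level perpetuity: PV = C / r = £10.41 / 0.059 = £176.44

£176.44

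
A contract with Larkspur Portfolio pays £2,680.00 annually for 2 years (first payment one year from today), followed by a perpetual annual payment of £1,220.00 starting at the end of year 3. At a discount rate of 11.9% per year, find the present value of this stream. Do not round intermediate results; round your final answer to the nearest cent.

PV of 2-year annuity: £2,680.00 × [1 − (1+0.119)^−2] / 0.119 = 4535.29538
Perpetuity value at year 2: £1,220.00 / 0.119 = 10252.10084
PV of perpetuity: 10252.10084 / (1+0.119)^2 = 8187.52608
Total PV = 4535.29538 + 8187.52608 = 12722.82146

£12722.82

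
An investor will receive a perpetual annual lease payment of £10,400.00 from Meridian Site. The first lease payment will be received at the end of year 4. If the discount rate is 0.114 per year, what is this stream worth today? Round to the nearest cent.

£65989.21

Value at end of year 3: C / r = £10,400.00 / 0.114 = £91,228.0702
Discount to today: PV = £91,228.0702 / (1 + 0.114)^3 = £91,228.0702 / 1.382470 = £65,989.21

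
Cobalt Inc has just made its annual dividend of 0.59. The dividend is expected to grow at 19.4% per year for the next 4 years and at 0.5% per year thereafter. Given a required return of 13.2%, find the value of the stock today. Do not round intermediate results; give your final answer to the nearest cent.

D_1 = 0.70446
D_2 = 0.84113
D_3 = 1.00430
D_4 = 1.19914
Terminal value at year 4: TV = D_4×(1+g_2)/(r−g_2) = 1.20513/0.127 = 9.48924
P_0 = D_1/(1+r)^1 + D_2/(1+r)^2 + D_3/(1+r)^3 + D_4/(1+r)^4 + TV/(1+r)^4
    = 0.62231 + 0.65640 + 0.69235 + 0.73027 + 5.77891 = 8.48024

8.48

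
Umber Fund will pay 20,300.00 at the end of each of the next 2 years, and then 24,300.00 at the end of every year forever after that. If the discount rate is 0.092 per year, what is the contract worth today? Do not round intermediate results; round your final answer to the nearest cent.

PV of 2-year annuity: 20,300.00 × [1 − (1+0.092)^−2] / 0.092 = 35613.31831
Perpetuity value at year 2: 24,300.00 / 0.092 = 264130.43478
PV of perpetuity: 264130.43478 / (1+0.092)^2 = 221499.71386
Total PV = 35613.31831 + 221499.71386 = 257113.03216

257113.03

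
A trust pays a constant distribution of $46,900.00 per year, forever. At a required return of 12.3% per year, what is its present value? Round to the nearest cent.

Level perpetuity: PV = C / r = $46,900.00 / 0.123 = $381,300.81

$381300.81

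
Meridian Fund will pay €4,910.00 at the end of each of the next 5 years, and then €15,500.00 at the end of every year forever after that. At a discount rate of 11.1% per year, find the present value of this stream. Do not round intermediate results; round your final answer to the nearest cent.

PV of 5-year annuity: €4,910.00 × [1 − (1+0.111)^−5] / 0.111 = 18101.29741
Perpetuity value at year 5: €15,500.00 / 0.111 = 139639.63964
PV of perpetuity: 139639.63964 / (1+0.111)^5 = 82497.05109
Total PV = 18101.29741 + 82497.05109 = 100598.34849

€100598.35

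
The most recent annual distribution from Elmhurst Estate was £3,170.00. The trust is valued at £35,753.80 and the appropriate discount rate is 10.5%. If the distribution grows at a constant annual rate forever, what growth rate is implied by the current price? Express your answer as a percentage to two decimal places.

1.50%

P = D₀(1+g)/(r−g) ⇒ P(r−g) = D₀(1+g) ⇒ g(P+D₀) = P·r − D₀
g = (P·r − D₀)/(P + D₀) = (£35,753.80×0.105 − £3,170.00) / (£35,753.80 + £3,170.00) = 0.015008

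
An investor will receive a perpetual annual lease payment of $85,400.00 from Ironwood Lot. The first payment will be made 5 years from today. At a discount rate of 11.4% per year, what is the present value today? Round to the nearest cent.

Value at end of year 4: C / r = $85,400.00 / 0.114 = $749,122.8070
Discount to today: PV = $749,122.8070 / (1 + 0.114)^4 = $749,122.8070 / 1.540071 = $486,420.93

$486420.93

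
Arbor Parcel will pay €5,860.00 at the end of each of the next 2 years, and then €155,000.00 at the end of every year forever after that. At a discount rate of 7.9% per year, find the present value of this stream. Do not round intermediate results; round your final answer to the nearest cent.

PV of 2-year annuity: €5,860.00 × [1 − (1+0.079)^−2] / 0.079 = 10464.27673
Perpetuity value at year 2: €155,000.00 / 0.079 = 1962025.31646
PV of perpetuity: 1962025.31646 / (1+0.079)^2 = 1685239.83991
Total PV = 10464.27673 + 1685239.83991 = 1695704.11664

€1695704.12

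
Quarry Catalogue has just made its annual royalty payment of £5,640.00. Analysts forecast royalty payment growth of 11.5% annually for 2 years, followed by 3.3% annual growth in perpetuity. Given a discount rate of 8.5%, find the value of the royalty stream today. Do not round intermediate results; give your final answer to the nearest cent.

£130074.37

D_1 = 6288.60000
D_2 = 7011.78900
Terminal value at year 2: TV = D_2×(1+g_2)/(r−g_2) = 7243.17804/0.052 = 139291.88533
P_0 = D_1/(1+r)^1 + D_2/(1+r)^2 + TV/(1+r)^2
    = 5795.94470 + 5956.20124 + 118322.22840 = 130074.37434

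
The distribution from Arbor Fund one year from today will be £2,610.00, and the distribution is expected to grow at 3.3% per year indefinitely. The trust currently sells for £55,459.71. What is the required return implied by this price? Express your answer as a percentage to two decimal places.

8.01%

P = D₁/(r − g) ⇒ r = D₁/P + g = £2,610.0000/£55,459.71 + 0.033 = 0.047061 + 0.033 = 0.080061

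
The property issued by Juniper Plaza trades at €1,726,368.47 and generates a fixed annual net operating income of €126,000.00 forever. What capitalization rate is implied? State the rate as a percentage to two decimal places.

P = C/r ⇒ r = C/P = €126,000.00/€1,726,368.47 = 0.072986

7.30%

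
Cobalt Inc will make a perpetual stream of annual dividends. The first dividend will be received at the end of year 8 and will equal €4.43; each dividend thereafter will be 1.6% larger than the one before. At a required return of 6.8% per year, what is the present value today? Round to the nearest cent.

€53.75

Value at end of year 7: C₁ / (r − g) = €4.43 / (0.068 − 0.016) = €85.1923
Discount to today: PV = €85.1923 / (1 + 0.068)^7 = €85.1923 / 1.584889 = €53.75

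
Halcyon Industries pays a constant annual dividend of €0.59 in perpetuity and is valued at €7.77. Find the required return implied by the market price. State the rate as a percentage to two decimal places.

7.59%

P = C/r ⇒ r = C/P = €0.59/€7.77 = 0.075933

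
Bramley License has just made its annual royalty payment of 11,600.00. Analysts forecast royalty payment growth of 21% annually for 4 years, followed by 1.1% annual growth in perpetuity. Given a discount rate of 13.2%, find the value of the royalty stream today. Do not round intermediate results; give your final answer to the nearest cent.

D_1 = 14036.00000
D_2 = 16983.56000
D_3 = 20550.10760
D_4 = 24865.63020
Terminal value at year 4: TV = D_4×(1+g_2)/(r−g_2) = 25139.15213/0.121 = 207761.58784
P_0 = D_1/(1+r)^1 + D_2/(1+r)^2 + D_3/(1+r)^3 + D_4/(1+r)^4 + TV/(1+r)^4
    = 12399.29329 + 13253.66155 + 14166.89971 + 15143.06418 + 126525.93297 = 181488.85170

181488.85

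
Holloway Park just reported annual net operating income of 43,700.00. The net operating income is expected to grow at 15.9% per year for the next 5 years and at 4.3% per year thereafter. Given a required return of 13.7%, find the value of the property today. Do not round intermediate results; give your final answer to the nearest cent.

765160.75

D_1 = 50648.30000
D_2 = 58701.37970
D_3 = 68034.89907
D_4 = 78852.44802
D_5 = 91389.98726
Terminal value at year 5: TV = D_5×(1+g_2)/(r−g_2) = 95319.75671/0.094 = 1014039.96503
P_0 = D_1/(1+r)^1 + D_2/(1+r)^2 + D_3/(1+r)^3 + D_4/(1+r)^4 + D_5/(1+r)^5 + TV/(1+r)^5
    = 44545.55849 + 45407.47782 + 46286.07458 + 47181.67145 + 48094.59737 + 533645.37296 = 765160.75268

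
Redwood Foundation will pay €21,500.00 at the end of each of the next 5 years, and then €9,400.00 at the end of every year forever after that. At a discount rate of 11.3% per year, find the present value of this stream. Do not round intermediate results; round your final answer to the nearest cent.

PV of 5-year annuity: €21,500.00 × [1 − (1+0.113)^−5] / 0.113 = 78865.74223
Perpetuity value at year 5: €9,400.00 / 0.113 = 83185.84071
PV of perpetuity: 83185.84071 / (1+0.113)^5 = 48705.00457
Total PV = 78865.74223 + 48705.00457 = 127570.74680

€127570.75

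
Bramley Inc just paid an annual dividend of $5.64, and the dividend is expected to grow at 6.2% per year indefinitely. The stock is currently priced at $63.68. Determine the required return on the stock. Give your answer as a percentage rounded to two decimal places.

D₁ = $5.64 × 1.062 = $5.9897
P = D₁/(r − g) ⇒ r = D₁/P + g = $5.9897/$63.68 + 0.062 = 0.094059 + 0.062 = 0.156059

15.61%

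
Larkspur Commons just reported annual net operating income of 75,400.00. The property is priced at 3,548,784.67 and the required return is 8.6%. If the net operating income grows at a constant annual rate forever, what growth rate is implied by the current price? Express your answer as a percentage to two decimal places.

P = D₀(1+g)/(r−g) ⇒ P(r−g) = D₀(1+g) ⇒ g(P+D₀) = P·r − D₀
g = (P·r − D₀)/(P + D₀) = (3,548,784.67×0.086 − 75,400.00) / (3,548,784.67 + 75,400.00) = 0.063406

6.34%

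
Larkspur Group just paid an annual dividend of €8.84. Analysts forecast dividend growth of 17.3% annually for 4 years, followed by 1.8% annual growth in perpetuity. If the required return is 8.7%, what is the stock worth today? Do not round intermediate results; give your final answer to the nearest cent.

D_1 = 10.36932
D_2 = 12.16321
D_3 = 14.26745
D_4 = 16.73572
Terminal value at year 4: TV = D_4×(1+g_2)/(r−g_2) = 17.03696/0.069 = 246.91246
P_0 = D_1/(1+r)^1 + D_2/(1+r)^2 + D_3/(1+r)^3 + D_4/(1+r)^4 + TV/(1+r)^4
    = 9.53939 + 10.29412 + 11.10856 + 11.98743 + 176.85805 = 219.78755

€219.79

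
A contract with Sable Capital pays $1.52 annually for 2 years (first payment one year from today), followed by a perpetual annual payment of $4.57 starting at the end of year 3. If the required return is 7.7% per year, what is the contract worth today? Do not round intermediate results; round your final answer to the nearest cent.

PV of 2-year annuity: $1.52 × [1 − (1+0.077)^−2] / 0.077 = 2.72175
Perpetuity value at year 2: $4.57 / 0.077 = 59.35065
PV of perpetuity: 59.35065 / (1+0.077)^2 = 51.16748
Total PV = 2.72175 + 51.16748 = 53.88924

$53.89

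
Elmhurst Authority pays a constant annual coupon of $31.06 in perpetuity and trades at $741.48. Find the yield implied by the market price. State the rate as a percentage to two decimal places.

4.19%

P = C/r ⇒ r = C/P = $31.06/$741.48 = 0.041889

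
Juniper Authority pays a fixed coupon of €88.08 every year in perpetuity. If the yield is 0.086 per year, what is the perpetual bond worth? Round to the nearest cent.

€1024.19

Level perpetuity: PV = C / r = €88.08 / 0.086 = €1,024.19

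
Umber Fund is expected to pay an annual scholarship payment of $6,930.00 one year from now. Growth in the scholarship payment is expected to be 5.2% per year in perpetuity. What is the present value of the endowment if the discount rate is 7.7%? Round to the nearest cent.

$277200.00

Growing perpetuity: P = D₁ / (r − g) = $6,930.0000 / (0.077 − 0.052) = $277,200.00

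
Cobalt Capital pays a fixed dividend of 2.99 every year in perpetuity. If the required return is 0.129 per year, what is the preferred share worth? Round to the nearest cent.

23.18

Level perpetuity: PV = C / r = 2.99 / 0.129 = 23.18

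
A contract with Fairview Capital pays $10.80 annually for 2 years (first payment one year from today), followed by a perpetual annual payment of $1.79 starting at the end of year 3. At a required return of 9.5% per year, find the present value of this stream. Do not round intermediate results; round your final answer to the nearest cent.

PV of 2-year annuity: $10.80 × [1 − (1+0.095)^−2] / 0.095 = 18.87033
Perpetuity value at year 2: $1.79 / 0.095 = 18.84211
PV of perpetuity: 18.84211 / (1+0.095)^2 = 15.71452
Total PV = 18.87033 + 15.71452 = 34.58485

$34.58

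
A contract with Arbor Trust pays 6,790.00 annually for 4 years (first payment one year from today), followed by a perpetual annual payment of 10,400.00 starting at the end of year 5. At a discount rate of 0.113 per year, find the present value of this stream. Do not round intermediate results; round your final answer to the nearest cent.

PV of 4-year annuity: 6,790.00 × [1 − (1+0.113)^−4] / 0.113 = 20931.38176
Perpetuity value at year 4: 10,400.00 / 0.113 = 92035.39823
PV of perpetuity: 92035.39823 / (1+0.113)^4 = 59975.54988
Total PV = 20931.38176 + 59975.54988 = 80906.93164

80906.93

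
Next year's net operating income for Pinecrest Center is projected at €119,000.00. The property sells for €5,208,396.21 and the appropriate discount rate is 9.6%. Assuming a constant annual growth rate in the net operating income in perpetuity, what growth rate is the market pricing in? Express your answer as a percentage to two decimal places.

7.32%

P = D₁/(r−g) ⇒ g = r − D₁/P = 0.096 − €119,000.00/€5,208,396.21 = 0.073152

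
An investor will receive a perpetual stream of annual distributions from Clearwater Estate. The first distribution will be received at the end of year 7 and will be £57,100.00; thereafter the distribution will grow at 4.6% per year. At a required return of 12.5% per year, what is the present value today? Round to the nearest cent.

Value at end of year 6: C₁ / (r − g) = £57,100.00 / (0.125 − 0.046) = £722,784.8101
Discount to today: PV = £722,784.8101 / (1 + 0.125)^6 = £722,784.8101 / 2.027287 = £356,528.20

£356528.20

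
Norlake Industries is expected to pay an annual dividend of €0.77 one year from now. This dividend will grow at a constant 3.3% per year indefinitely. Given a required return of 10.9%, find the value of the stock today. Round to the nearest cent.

€10.13

Growing perpetuity: P = D₁ / (r − g) = €0.7700 / (0.109 − 0.033) = €10.13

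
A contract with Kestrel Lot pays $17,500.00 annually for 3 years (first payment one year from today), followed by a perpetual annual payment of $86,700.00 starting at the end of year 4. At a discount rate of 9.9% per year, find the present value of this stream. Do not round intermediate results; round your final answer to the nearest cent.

PV of 3-year annuity: $17,500.00 × [1 − (1+0.099)^−3] / 0.099 = 43596.64123
Perpetuity value at year 3: $86,700.00 / 0.099 = 875757.57576
PV of perpetuity: 875757.57576 / (1+0.099)^3 = 659767.35890
Total PV = 43596.64123 + 659767.35890 = 703364.00014

$703364.00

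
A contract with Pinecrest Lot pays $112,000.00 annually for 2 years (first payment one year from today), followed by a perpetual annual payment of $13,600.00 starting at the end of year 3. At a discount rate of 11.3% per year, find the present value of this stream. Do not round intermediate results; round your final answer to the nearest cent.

PV of 2-year annuity: $112,000.00 × [1 − (1+0.113)^−2] / 0.113 = 191041.26758
Perpetuity value at year 2: $13,600.00 / 0.113 = 120353.98230
PV of perpetuity: 120353.98230 / (1+0.113)^2 = 97156.11409
Total PV = 191041.26758 + 97156.11409 = 288197.38168

$288197.38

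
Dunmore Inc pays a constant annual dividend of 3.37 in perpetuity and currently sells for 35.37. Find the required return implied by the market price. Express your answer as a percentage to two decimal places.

P = C/r ⇒ r = C/P = 3.37/35.37 = 0.095278

9.53%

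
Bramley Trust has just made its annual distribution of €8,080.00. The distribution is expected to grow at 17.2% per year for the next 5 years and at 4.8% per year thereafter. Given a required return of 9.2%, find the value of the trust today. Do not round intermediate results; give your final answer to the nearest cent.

€324254.98

D_1 = 9469.76000
D_2 = 11098.55872
D_3 = 13007.51082
D_4 = 15244.80268
D_5 = 17866.90874
Terminal value at year 5: TV = D_5×(1+g_2)/(r−g_2) = 18724.52036/0.044 = 425557.28094
P_0 = D_1/(1+r)^1 + D_2/(1+r)^2 + D_3/(1+r)^3 + D_4/(1+r)^4 + D_5/(1+r)^5 + TV/(1+r)^5
    = 8671.94139 + 9307.24845 + 9989.09816 + 10720.90022 + 11506.31416 + 274059.48261 = 324254.98499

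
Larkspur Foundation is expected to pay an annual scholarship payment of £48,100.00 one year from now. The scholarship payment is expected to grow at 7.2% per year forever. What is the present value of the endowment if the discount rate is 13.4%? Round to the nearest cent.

Growing perpetuity: P = D₁ / (r − g) = £48,100.0000 / (0.134 − 0.072) = £775,806.45

£775806.45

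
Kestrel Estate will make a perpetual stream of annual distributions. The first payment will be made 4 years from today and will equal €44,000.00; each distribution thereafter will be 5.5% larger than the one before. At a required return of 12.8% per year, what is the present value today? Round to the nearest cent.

€419954.77

Value at end of year 3: C₁ / (r − g) = €44,000.00 / (0.128 − 0.055) = €602,739.7260
Discount to today: PV = €602,739.7260 / (1 + 0.128)^3 = €602,739.7260 / 1.435249 = €419,954.77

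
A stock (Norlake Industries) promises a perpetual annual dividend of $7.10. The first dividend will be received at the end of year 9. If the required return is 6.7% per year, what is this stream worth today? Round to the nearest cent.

$63.08

Value at end of year 8: C / r = $7.10 / 0.067 = $105.9701
Discount to today: PV = $105.9701 / (1 + 0.067)^8 = $105.9701 / 1.680023 = $63.08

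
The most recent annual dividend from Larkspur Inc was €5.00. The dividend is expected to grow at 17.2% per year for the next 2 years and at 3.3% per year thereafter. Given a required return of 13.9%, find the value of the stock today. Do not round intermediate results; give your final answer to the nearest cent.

€62.03

D_1 = 5.86000
D_2 = 6.86792
Terminal value at year 2: TV = D_2×(1+g_2)/(r−g_2) = 7.09456/0.106 = 66.92982
P_0 = D_1/(1+r)^1 + D_2/(1+r)^2 + TV/(1+r)^2
    = 5.14486 + 5.29392 + 51.59080 = 62.02959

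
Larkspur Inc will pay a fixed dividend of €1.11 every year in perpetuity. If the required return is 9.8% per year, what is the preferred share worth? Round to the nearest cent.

Level perpetuity: PV = C / r = €1.11 / 0.098 = €11.33

€11.33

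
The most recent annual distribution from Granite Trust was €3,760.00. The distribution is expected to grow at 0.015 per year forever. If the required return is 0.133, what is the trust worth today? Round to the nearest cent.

D₁ = D₀ × (1 + g) = €3,760.00 × 1.015 = €3,816.4000
Growing perpetuity: P = D₁ / (r − g) = €3,816.4000 / (0.133 − 0.015) = €32,342.37

€32342.37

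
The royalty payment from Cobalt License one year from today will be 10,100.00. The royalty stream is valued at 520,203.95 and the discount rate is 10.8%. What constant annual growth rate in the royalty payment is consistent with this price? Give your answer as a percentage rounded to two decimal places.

8.86%

P = D₁/(r−g) ⇒ g = r − D₁/P = 0.108 − 10,100.00/520,203.95 = 0.088585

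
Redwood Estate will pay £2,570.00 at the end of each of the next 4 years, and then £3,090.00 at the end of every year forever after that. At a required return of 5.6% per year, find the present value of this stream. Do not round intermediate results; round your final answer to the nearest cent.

£53360.09

PV of 4-year annuity: £2,570.00 × [1 − (1+0.056)^−4] / 0.056 = 8987.49906
Perpetuity value at year 4: £3,090.00 / 0.056 = 55178.57143
PV of perpetuity: 55178.57143 / (1+0.056)^4 = 44372.59007
Total PV = 8987.49906 + 44372.59007 = 53360.08913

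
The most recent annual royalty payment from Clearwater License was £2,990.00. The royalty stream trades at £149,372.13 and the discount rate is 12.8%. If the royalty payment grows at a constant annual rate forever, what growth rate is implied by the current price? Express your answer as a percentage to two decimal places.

10.59%

P = D₀(1+g)/(r−g) ⇒ P(r−g) = D₀(1+g) ⇒ g(P+D₀) = P·r − D₀
g = (P·r − D₀)/(P + D₀) = (£149,372.13×0.128 − £2,990.00) / (£149,372.13 + £2,990.00) = 0.105864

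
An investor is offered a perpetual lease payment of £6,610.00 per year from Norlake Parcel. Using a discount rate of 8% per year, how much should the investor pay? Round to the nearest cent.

Level perpetuity: PV = C / r = £6,610.00 / 0.08 = £82,625.00

£82625.00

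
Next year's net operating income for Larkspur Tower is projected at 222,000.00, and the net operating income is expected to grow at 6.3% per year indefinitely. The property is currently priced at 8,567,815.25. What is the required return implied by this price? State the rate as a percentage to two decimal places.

P = D₁/(r − g) ⇒ r = D₁/P + g = 222,000.0000/8,567,815.25 + 0.063 = 0.025911 + 0.063 = 0.088911

8.89%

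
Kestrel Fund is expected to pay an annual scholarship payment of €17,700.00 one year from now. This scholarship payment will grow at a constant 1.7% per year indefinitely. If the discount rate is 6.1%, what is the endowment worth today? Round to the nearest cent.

Growing perpetuity: P = D₁ / (r − g) = €17,700.0000 / (0.061 − 0.017) = €402,272.73

€402272.73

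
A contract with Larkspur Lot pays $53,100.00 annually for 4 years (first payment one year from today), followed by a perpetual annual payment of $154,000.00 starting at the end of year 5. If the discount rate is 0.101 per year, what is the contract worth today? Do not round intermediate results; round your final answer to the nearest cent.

PV of 4-year annuity: $53,100.00 × [1 − (1+0.101)^−4] / 0.101 = 167956.13879
Perpetuity value at year 4: $154,000.00 / 0.101 = 1524752.47525
PV of perpetuity: 1524752.47525 / (1+0.101)^4 = 1037648.04260
Total PV = 167956.13879 + 1037648.04260 = 1205604.18139

$1205604.18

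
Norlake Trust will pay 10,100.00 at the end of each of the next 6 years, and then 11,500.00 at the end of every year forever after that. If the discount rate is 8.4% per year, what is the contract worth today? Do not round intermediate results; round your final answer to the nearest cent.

130510.52

PV of 6-year annuity: 10,100.00 × [1 − (1+0.084)^−6] / 0.084 = 46129.87312
Perpetuity value at year 6: 11,500.00 / 0.084 = 136904.76190
PV of perpetuity: 136904.76190 / (1+0.084)^6 = 84380.64894
Total PV = 46129.87312 + 84380.64894 = 130510.52207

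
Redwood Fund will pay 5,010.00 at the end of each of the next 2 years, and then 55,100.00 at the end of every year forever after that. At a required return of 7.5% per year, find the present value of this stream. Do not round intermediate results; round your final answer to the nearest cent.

644726.81

PV of 2-year annuity: 5,010.00 × [1 − (1+0.075)^−2] / 0.075 = 8995.78150
Perpetuity value at year 2: 55,100.00 / 0.075 = 734666.66667
PV of perpetuity: 734666.66667 / (1+0.075)^2 = 635731.02578
Total PV = 8995.78150 + 635731.02578 = 644726.80728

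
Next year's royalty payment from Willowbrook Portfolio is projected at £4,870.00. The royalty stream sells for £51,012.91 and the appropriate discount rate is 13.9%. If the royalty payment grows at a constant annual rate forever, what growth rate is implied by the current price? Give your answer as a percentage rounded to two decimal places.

P = D₁/(r−g) ⇒ g = r − D₁/P = 0.139 − £4,870.00/£51,012.91 = 0.043534

4.35%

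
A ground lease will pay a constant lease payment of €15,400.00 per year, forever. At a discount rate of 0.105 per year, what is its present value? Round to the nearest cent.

Level perpetuity: PV = C / r = €15,400.00 / 0.105 = €146,666.67

€146666.67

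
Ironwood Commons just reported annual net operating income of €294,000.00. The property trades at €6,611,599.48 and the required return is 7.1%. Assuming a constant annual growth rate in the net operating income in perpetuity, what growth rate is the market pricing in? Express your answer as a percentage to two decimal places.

P = D₀(1+g)/(r−g) ⇒ P(r−g) = D₀(1+g) ⇒ g(P+D₀) = P·r − D₀
g = (P·r − D₀)/(P + D₀) = (€6,611,599.48×0.071 − €294,000.00) / (€6,611,599.48 + €294,000.00) = 0.025403

2.54%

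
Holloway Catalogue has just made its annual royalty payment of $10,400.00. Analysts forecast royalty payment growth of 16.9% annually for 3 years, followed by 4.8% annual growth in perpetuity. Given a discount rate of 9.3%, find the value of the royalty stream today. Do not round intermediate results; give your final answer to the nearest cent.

D_1 = 12157.60000
D_2 = 14212.23440
D_3 = 16614.10201
Terminal value at year 3: TV = D_3×(1+g_2)/(r−g_2) = 17411.57891/0.045 = 386923.97578
P_0 = D_1/(1+r)^1 + D_2/(1+r)^2 + D_3/(1+r)^3 + TV/(1+r)^3
    = 11123.14730 + 11896.57749 + 12723.78690 + 296322.85941 = 332066.37110

$332066.37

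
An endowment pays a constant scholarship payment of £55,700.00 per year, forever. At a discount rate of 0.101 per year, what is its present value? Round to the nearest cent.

Level perpetuity: PV = C / r = £55,700.00 / 0.101 = £551,485.15

£551485.15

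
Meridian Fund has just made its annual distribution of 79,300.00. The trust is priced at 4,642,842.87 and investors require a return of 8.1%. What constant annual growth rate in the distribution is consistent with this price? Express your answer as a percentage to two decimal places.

6.28%

P = D₀(1+g)/(r−g) ⇒ P(r−g) = D₀(1+g) ⇒ g(P+D₀) = P·r − D₀
g = (P·r − D₀)/(P + D₀) = (4,642,842.87×0.081 − 79,300.00) / (4,642,842.87 + 79,300.00) = 0.062847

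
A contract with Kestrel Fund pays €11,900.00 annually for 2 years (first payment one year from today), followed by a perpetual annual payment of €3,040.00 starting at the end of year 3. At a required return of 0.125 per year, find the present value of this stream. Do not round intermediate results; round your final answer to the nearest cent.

PV of 2-year annuity: €11,900.00 × [1 − (1+0.125)^−2] / 0.125 = 19980.24691
Perpetuity value at year 2: €3,040.00 / 0.125 = 24320.00000
PV of perpetuity: 24320.00000 / (1+0.125)^2 = 19215.80247
Total PV = 19980.24691 + 19215.80247 = 39196.04938

€39196.05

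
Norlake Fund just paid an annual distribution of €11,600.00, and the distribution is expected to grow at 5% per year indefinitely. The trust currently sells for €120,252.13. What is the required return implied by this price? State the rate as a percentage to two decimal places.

D₁ = €11,600.00 × 1.05 = €12,180.0000
P = D₁/(r − g) ⇒ r = D₁/P + g = €12,180.0000/€120,252.13 + 0.05 = 0.101287 + 0.05 = 0.151287

15.13%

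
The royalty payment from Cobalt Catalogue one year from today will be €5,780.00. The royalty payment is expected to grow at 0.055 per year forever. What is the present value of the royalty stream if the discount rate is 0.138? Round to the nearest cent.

€69638.55

Growing perpetuity: P = D₁ / (r − g) = €5,780.0000 / (0.138 − 0.055) = €69,638.55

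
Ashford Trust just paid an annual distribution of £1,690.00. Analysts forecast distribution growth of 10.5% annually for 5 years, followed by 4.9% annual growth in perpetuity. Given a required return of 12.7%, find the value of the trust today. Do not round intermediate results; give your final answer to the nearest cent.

D_1 = 1867.45000
D_2 = 2063.53225
D_3 = 2280.20314
D_4 = 2519.62447
D_5 = 2784.18503
Terminal value at year 5: TV = D_5×(1+g_2)/(r−g_2) = 2920.61010/0.078 = 37443.71925
P_0 = D_1/(1+r)^1 + D_2/(1+r)^2 + D_3/(1+r)^3 + D_4/(1+r)^4 + D_5/(1+r)^5 + TV/(1+r)^5
    = 1657.00976 + 1624.66352 + 1592.94870 + 1561.85299 + 1531.36429 + 20594.88636 = 28562.72562

£28562.73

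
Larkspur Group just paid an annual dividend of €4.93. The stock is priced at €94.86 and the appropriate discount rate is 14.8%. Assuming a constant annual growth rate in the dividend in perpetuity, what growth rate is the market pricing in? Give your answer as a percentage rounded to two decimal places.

P = D₀(1+g)/(r−g) ⇒ P(r−g) = D₀(1+g) ⇒ g(P+D₀) = P·r − D₀
g = (P·r − D₀)/(P + D₀) = (€94.86×0.148 − €4.93) / (€94.86 + €4.93) = 0.091284

9.13%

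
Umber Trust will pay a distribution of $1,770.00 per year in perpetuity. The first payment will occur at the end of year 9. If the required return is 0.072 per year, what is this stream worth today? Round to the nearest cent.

Value at end of year 8: C / r = $1,770.00 / 0.072 = $24,583.3333
Discount to today: PV = $24,583.3333 / (1 + 0.072)^8 = $24,583.3333 / 1.744047 = $14,095.56

$14095.56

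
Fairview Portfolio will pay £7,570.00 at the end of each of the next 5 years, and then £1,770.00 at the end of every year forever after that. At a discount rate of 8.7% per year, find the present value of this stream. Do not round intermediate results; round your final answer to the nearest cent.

PV of 5-year annuity: £7,570.00 × [1 − (1+0.087)^−5] / 0.087 = 29675.29424
Perpetuity value at year 5: £1,770.00 / 0.087 = 20344.82759
PV of perpetuity: 20344.82759 / (1+0.087)^5 = 13406.21850
Total PV = 29675.29424 + 13406.21850 = 43081.51274

£43081.51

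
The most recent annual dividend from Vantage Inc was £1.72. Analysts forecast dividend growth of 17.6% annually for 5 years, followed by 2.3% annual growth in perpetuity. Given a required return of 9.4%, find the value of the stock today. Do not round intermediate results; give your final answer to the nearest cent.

D_1 = 2.02272
D_2 = 2.37872
D_3 = 2.79737
D_4 = 3.28971
D_5 = 3.86870
Terminal value at year 5: TV = D_5×(1+g_2)/(r−g_2) = 3.95768/0.071 = 55.74197
P_0 = D_1/(1+r)^1 + D_2/(1+r)^2 + D_3/(1+r)^3 + D_4/(1+r)^4 + D_5/(1+r)^5 + TV/(1+r)^5
    = 1.84892 + 1.98751 + 2.13648 + 2.29662 + 2.46876 + 35.57097 = 46.30925

£46.31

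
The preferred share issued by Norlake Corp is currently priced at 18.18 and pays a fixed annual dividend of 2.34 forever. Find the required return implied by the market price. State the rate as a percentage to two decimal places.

P = C/r ⇒ r = C/P = 2.34/18.18 = 0.128713

12.87%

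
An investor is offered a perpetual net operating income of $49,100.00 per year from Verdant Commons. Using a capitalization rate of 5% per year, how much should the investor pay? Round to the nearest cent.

Level perpetuity: PV = C / r = $49,100.00 / 0.05 = $982,000.00

$982000.00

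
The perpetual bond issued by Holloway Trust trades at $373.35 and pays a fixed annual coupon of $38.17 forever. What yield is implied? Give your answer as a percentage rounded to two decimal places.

10.22%

P = C/r ⇒ r = C/P = $38.17/$373.35 = 0.102237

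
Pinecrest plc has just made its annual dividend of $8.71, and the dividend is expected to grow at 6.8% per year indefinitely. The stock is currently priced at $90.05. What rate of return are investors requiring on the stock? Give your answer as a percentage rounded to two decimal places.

D₁ = $8.71 × 1.068 = $9.3023
P = D₁/(r − g) ⇒ r = D₁/P + g = $9.3023/$90.05 + 0.068 = 0.103301 + 0.068 = 0.171301

17.13%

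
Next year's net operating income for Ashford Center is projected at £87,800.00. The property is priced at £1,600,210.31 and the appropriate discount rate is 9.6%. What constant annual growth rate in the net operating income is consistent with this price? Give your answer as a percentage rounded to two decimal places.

P = D₁/(r−g) ⇒ g = r − D₁/P = 0.096 − £87,800.00/£1,600,210.31 = 0.041132

4.11%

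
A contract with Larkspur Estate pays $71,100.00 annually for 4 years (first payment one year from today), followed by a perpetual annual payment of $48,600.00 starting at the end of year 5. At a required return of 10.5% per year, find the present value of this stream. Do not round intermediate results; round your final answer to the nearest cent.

$533413.96

PV of 4-year annuity: $71,100.00 × [1 − (1+0.105)^−4] / 0.105 = 222959.52776
Perpetuity value at year 4: $48,600.00 / 0.105 = 462857.14286
PV of perpetuity: 462857.14286 / (1+0.105)^4 = 310454.42768
Total PV = 222959.52776 + 310454.42768 = 533413.95544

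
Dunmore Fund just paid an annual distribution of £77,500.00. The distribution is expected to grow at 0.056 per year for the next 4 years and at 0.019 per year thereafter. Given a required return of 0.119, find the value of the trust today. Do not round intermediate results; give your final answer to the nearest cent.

D_1 = 81840.00000
D_2 = 86423.04000
D_3 = 91262.73024
D_4 = 96373.44313
Terminal value at year 4: TV = D_4×(1+g_2)/(r−g_2) = 98204.53855/0.1 = 982045.38553
P_0 = D_1/(1+r)^1 + D_2/(1+r)^2 + D_3/(1+r)^3 + D_4/(1+r)^4 + TV/(1+r)^4
    = 73136.72922 + 69019.11176 + 65133.31726 + 61466.29404 + 626341.53627 = 895096.98855

£895096.99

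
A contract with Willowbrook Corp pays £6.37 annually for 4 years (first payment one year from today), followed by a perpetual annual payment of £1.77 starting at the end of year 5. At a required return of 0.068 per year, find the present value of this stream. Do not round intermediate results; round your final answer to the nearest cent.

£41.68

PV of 4-year annuity: £6.37 × [1 − (1+0.068)^−4] / 0.068 = 21.67431
Perpetuity value at year 4: £1.77 / 0.068 = 26.02941
PV of perpetuity: 26.02941 / (1+0.068)^4 = 20.00688
Total PV = 21.67431 + 20.00688 = 41.68119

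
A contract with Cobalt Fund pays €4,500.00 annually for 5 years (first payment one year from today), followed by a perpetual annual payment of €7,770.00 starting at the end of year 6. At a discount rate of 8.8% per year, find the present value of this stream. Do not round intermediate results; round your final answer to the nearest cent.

€75510.02

PV of 5-year annuity: €4,500.00 × [1 − (1+0.088)^−5] / 0.088 = 17594.64089
Perpetuity value at year 5: €7,770.00 / 0.088 = 88295.45455
PV of perpetuity: 88295.45455 / (1+0.088)^5 = 57915.37461
Total PV = 17594.64089 + 57915.37461 = 75510.01550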